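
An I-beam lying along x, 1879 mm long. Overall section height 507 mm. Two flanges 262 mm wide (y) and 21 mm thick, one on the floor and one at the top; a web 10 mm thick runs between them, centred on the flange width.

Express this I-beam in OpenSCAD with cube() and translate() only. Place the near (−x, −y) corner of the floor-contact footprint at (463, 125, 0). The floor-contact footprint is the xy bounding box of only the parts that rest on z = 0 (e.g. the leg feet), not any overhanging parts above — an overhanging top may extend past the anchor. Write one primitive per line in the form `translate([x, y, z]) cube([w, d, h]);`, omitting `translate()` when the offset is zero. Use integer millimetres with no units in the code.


translate([463, 125, 0]) cube([1879, 262, 21]);
translate([463, 251, 21]) cube([1879, 10, 465]);
translate([463, 125, 486]) cube([1879, 262, 21]);


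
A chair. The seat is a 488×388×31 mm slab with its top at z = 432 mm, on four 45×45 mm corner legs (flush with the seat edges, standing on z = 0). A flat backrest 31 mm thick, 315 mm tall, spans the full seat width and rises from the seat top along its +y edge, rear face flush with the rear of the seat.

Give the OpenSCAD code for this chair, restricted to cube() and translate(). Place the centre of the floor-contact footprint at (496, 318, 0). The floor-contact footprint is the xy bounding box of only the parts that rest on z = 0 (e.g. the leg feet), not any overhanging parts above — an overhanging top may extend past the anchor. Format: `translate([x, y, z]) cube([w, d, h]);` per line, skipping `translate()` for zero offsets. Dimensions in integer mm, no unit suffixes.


// leg_h = 432 - 31 = 401
translate([252, 124, 401]) cube([488, 388, 31]);
translate([252, 124, 0]) cube([45, 45, 401]);
translate([695, 124, 0]) cube([45, 45, 401]);
translate([252, 467, 0]) cube([45, 45, 401]);
translate([695, 467, 0]) cube([45, 45, 401]);
translate([252, 481, 432]) cube([488, 31, 315]);


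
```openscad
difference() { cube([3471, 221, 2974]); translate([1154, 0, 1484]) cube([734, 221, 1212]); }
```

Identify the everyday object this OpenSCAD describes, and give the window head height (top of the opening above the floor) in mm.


A wall with a window opening. The window head height is 2696 mm.

A wall with a rectangular opening subtracted — a window. Sill at z = 1484, opening 1212 mm tall, so the head is at 1484 + 1212 = 2696 mm.


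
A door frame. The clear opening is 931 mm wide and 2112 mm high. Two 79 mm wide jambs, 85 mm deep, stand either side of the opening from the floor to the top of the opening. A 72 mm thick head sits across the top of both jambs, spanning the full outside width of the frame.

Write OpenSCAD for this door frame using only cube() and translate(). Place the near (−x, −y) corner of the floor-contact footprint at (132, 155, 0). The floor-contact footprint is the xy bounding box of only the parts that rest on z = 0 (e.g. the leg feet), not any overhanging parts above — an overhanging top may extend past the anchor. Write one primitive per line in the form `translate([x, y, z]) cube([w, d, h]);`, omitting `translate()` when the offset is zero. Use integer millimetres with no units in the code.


translate([132, 155, 0]) cube([79, 85, 2112]);
translate([1142, 155, 0]) cube([79, 85, 2112]);
translate([132, 155, 2112]) cube([1089, 85, 72]);


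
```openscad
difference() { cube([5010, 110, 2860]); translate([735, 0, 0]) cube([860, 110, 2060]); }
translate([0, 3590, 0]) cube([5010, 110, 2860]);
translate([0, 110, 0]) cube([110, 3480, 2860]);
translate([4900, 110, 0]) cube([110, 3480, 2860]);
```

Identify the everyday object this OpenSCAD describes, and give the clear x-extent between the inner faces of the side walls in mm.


A single room. The interior width is 4790 mm.

Four walls enclosing a rectangle with a door in the front wall — a room. Outside width 5010 minus two 110 mm walls gives 4790 mm.


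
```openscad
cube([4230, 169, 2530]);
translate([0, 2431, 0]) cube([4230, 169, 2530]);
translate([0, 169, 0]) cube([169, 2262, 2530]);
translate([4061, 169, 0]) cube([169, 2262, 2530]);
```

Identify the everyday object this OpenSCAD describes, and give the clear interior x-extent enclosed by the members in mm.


A house (or room) frame. The interior width is 3892 mm.

Four 2530 mm walls enclosing a rectangle with no floor or roof — a room or house frame. Outside width is 4230 mm and wall thickness is 169 mm, so the interior width is 4230 − 2 × 169 = 3892 mm.


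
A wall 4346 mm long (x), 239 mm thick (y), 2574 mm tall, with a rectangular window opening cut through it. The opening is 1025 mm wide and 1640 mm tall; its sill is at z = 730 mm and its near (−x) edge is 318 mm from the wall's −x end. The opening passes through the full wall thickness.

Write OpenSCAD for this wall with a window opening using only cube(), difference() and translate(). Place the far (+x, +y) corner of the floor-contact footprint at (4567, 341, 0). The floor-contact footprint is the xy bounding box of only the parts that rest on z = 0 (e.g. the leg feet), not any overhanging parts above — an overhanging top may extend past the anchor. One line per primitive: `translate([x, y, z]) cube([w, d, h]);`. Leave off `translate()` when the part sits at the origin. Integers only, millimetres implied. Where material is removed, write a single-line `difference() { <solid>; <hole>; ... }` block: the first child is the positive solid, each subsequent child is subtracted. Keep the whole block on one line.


difference() { translate([221, 102, 0]) cube([4346, 239, 2574]); translate([539, 102, 730]) cube([1025, 239, 1640]); }


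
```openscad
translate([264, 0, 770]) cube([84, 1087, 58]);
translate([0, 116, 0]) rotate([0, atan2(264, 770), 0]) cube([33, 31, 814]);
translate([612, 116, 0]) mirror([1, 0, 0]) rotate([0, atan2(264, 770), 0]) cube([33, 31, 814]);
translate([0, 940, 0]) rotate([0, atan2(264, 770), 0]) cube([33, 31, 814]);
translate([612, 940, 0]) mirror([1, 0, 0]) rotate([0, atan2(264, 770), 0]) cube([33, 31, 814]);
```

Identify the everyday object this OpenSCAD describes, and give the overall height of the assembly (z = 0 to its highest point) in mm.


A sawhorse. The overall height is 828 mm.

A beam across two mirrored pairs of raked legs — a sawhorse. The beam's underside is at z = 770 (matching the legs' vertical rise in atan2(264, 770)) and the beam is 58 mm tall, so its top is at 770 + 58 = 828 mm. The raked legs top out at the beam's underside, so that is the highest point.


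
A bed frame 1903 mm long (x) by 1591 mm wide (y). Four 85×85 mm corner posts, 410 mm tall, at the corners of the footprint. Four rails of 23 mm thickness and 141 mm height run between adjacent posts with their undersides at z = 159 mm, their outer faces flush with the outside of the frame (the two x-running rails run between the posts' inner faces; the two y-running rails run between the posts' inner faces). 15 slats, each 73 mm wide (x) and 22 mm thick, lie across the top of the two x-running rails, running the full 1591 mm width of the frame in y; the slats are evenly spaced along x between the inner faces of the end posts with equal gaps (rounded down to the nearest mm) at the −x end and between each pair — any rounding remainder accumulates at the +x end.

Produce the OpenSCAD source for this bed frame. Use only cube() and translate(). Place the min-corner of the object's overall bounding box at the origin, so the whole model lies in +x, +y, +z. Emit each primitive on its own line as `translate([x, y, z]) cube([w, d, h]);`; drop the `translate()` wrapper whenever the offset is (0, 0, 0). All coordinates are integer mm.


cube([85, 85, 410]);
translate([0, 1506, 0]) cube([85, 85, 410]);
translate([1818, 0, 0]) cube([85, 85, 410]);
translate([1818, 1506, 0]) cube([85, 85, 410]);
translate([85, 0, 159]) cube([1733, 23, 141]);
translate([85, 1568, 159]) cube([1733, 23, 141]);
translate([0, 85, 159]) cube([23, 1421, 141]);
translate([1880, 85, 159]) cube([23, 1421, 141]);
translate([124, 0, 300]) cube([73, 1591, 22]);
translate([236, 0, 300]) cube([73, 1591, 22]);
translate([348, 0, 300]) cube([73, 1591, 22]);
translate([460, 0, 300]) cube([73, 1591, 22]);
translate([572, 0, 300]) cube([73, 1591, 22]);
translate([684, 0, 300]) cube([73, 1591, 22]);
translate([796, 0, 300]) cube([73, 1591, 22]);
translate([908, 0, 300]) cube([73, 1591, 22]);
translate([1020, 0, 300]) cube([73, 1591, 22]);
translate([1132, 0, 300]) cube([73, 1591, 22]);
translate([1244, 0, 300]) cube([73, 1591, 22]);
translate([1356, 0, 300]) cube([73, 1591, 22]);
translate([1468, 0, 300]) cube([73, 1591, 22]);
translate([1580, 0, 300]) cube([73, 1591, 22]);
translate([1692, 0, 300]) cube([73, 1591, 22]);


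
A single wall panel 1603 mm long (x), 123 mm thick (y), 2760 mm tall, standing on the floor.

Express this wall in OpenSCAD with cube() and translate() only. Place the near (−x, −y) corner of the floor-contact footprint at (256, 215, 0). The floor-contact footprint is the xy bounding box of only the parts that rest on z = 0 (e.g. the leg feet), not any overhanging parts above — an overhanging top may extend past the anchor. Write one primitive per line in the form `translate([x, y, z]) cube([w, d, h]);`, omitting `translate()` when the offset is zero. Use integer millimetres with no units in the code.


translate([256, 215, 0]) cube([1603, 123, 2760]);


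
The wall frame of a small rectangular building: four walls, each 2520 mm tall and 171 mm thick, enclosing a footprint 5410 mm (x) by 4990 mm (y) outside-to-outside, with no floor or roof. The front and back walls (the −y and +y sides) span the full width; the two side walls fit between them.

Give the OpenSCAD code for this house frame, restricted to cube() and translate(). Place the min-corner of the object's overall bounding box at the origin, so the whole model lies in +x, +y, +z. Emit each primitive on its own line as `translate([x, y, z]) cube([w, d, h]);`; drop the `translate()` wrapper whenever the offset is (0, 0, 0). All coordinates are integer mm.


cube([5410, 171, 2520]);
translate([0, 4819, 0]) cube([5410, 171, 2520]);
translate([0, 171, 0]) cube([171, 4648, 2520]);
translate([5239, 171, 0]) cube([171, 4648, 2520]);


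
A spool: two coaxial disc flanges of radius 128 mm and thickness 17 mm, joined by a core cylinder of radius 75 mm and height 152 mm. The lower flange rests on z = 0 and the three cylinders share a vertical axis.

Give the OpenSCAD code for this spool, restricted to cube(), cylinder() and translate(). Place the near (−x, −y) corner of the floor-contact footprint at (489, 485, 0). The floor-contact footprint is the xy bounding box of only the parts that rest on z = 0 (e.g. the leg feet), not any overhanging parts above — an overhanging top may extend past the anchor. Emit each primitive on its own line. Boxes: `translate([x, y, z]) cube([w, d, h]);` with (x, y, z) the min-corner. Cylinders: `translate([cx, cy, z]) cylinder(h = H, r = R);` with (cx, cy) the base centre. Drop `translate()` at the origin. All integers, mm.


translate([617, 613, 0]) cylinder(h = 17, r = 128);
translate([617, 613, 17]) cylinder(h = 152, r = 75);
translate([617, 613, 169]) cylinder(h = 17, r = 128);


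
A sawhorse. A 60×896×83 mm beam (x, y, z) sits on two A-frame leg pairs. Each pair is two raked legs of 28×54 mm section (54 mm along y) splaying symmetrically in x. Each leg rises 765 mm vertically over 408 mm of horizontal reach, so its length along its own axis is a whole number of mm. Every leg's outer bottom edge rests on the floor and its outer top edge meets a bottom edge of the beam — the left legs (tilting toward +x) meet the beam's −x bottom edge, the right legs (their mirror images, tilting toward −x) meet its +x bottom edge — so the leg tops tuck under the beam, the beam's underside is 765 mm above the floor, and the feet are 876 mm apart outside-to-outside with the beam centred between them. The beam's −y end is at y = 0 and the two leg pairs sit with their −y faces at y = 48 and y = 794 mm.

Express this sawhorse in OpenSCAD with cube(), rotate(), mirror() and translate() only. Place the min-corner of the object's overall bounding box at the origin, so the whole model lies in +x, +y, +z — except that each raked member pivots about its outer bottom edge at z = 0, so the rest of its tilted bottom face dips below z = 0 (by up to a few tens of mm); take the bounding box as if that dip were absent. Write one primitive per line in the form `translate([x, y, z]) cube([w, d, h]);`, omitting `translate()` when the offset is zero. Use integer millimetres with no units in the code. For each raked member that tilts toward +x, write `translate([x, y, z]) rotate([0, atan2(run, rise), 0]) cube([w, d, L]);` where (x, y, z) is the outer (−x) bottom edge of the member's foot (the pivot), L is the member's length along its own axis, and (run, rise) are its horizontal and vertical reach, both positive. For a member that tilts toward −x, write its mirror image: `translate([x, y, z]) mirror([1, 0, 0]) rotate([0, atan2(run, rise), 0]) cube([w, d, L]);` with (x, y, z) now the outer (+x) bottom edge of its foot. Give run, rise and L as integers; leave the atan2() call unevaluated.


translate([408, 0, 765]) cube([60, 896, 83]);
translate([0, 48, 0]) rotate([0, atan2(408, 765), 0]) cube([28, 54, 867]);
translate([876, 48, 0]) mirror([1, 0, 0]) rotate([0, atan2(408, 765), 0]) cube([28, 54, 867]);
translate([0, 794, 0]) rotate([0, atan2(408, 765), 0]) cube([28, 54, 867]);
translate([876, 794, 0]) mirror([1, 0, 0]) rotate([0, atan2(408, 765), 0]) cube([28, 54, 867]);


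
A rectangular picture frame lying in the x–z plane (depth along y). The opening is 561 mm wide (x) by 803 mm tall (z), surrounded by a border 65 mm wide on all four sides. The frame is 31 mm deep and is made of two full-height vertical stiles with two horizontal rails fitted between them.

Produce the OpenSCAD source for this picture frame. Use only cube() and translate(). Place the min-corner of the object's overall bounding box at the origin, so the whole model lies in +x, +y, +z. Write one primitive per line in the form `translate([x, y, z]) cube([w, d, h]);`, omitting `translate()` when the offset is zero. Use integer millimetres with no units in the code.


cube([65, 31, 933]);
translate([626, 0, 0]) cube([65, 31, 933]);
translate([65, 0, 0]) cube([561, 31, 65]);
translate([65, 0, 868]) cube([561, 31, 65]);


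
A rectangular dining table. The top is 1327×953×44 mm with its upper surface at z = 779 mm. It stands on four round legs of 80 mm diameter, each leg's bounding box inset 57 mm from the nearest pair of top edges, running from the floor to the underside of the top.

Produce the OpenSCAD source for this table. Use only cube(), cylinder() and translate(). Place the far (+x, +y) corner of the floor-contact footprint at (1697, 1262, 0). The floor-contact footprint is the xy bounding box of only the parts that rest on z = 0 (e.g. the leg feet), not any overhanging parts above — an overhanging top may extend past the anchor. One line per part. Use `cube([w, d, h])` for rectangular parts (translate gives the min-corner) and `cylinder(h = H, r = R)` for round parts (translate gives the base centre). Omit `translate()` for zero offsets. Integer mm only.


translate([427, 366, 735]) cube([1327, 953, 44]);
translate([524, 463, 0]) cylinder(h = 735, r = 40);
translate([1657, 463, 0]) cylinder(h = 735, r = 40);
translate([524, 1222, 0]) cylinder(h = 735, r = 40);
translate([1657, 1222, 0]) cylinder(h = 735, r = 40);


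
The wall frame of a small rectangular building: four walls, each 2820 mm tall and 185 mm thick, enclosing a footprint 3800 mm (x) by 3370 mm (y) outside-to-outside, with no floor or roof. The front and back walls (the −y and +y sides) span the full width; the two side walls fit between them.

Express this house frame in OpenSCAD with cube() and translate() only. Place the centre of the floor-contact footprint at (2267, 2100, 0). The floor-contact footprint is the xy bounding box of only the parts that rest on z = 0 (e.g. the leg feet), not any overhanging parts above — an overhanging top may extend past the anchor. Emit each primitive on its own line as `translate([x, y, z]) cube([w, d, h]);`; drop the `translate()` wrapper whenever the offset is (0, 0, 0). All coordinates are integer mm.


translate([367, 415, 0]) cube([3800, 185, 2820]);
translate([367, 3600, 0]) cube([3800, 185, 2820]);
translate([367, 600, 0]) cube([185, 3000, 2820]);
translate([3982, 600, 0]) cube([185, 3000, 2820]);


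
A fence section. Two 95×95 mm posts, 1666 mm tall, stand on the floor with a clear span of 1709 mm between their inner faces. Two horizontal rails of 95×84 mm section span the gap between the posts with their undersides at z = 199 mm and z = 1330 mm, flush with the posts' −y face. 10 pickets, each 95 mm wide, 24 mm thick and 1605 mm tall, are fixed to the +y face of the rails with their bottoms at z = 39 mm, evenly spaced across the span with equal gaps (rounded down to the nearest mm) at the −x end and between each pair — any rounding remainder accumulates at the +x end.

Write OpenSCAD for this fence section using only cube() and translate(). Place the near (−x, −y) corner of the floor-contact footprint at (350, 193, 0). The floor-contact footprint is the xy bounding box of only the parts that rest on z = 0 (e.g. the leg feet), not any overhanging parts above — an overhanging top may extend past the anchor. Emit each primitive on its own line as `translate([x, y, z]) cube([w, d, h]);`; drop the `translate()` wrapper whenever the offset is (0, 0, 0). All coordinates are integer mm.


translate([350, 193, 0]) cube([95, 95, 1666]);
translate([2154, 193, 0]) cube([95, 95, 1666]);
translate([445, 193, 199]) cube([1709, 95, 84]);
translate([445, 193, 1330]) cube([1709, 95, 84]);
translate([514, 288, 39]) cube([95, 24, 1605]);
translate([678, 288, 39]) cube([95, 24, 1605]);
translate([842, 288, 39]) cube([95, 24, 1605]);
translate([1006, 288, 39]) cube([95, 24, 1605]);
translate([1170, 288, 39]) cube([95, 24, 1605]);
translate([1334, 288, 39]) cube([95, 24, 1605]);
translate([1498, 288, 39]) cube([95, 24, 1605]);
translate([1662, 288, 39]) cube([95, 24, 1605]);
translate([1826, 288, 39]) cube([95, 24, 1605]);
translate([1990, 288, 39]) cube([95, 24, 1605]);


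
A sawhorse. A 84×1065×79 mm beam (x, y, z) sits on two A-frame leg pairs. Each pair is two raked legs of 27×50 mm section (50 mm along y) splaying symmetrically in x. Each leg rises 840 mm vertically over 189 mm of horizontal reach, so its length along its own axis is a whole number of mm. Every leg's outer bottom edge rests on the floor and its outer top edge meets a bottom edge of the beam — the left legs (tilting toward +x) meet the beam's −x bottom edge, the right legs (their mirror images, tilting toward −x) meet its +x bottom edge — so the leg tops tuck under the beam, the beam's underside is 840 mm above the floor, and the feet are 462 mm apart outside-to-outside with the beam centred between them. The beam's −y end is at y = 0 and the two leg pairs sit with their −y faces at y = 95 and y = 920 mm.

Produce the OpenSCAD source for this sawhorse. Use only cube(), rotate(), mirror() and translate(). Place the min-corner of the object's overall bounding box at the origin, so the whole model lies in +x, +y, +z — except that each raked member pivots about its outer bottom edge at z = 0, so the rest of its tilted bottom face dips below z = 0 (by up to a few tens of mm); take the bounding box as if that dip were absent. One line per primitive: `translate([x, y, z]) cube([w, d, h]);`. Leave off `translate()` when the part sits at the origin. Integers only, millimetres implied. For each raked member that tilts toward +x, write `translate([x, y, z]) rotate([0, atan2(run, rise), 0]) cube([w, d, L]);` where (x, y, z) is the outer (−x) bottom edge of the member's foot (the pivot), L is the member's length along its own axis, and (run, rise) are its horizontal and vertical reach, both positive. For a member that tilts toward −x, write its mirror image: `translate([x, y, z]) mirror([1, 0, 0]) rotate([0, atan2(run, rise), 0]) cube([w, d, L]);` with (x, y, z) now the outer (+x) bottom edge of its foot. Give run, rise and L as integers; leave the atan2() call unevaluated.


// leg length = √(189² + 840²) = 861
// right-leg outer foot x = 2·189 + 84 = 462
// beam min-corner = (189, 0, 840)
translate([189, 0, 840]) cube([84, 1065, 79]);
translate([0, 95, 0]) rotate([0, atan2(189, 840), 0]) cube([27, 50, 861]);
translate([462, 95, 0]) mirror([1, 0, 0]) rotate([0, atan2(189, 840), 0]) cube([27, 50, 861]);
translate([0, 920, 0]) rotate([0, atan2(189, 840), 0]) cube([27, 50, 861]);
translate([462, 920, 0]) mirror([1, 0, 0]) rotate([0, atan2(189, 840), 0]) cube([27, 50, 861]);


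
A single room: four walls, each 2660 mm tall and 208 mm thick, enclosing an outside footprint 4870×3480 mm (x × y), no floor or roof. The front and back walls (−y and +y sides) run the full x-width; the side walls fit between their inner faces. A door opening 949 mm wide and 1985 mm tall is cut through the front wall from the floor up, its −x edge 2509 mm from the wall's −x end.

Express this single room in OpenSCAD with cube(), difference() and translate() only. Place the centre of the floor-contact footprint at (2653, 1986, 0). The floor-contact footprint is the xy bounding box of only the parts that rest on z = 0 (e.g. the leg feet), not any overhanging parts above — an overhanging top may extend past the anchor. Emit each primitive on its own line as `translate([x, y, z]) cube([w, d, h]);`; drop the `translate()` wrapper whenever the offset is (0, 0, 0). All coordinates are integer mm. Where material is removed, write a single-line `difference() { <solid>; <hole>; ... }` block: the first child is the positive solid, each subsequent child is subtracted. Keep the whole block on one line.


difference() { translate([218, 246, 0]) cube([4870, 208, 2660]); translate([2727, 246, 0]) cube([949, 208, 1985]); }
translate([218, 3518, 0]) cube([4870, 208, 2660]);
translate([218, 454, 0]) cube([208, 3064, 2660]);
translate([4880, 454, 0]) cube([208, 3064, 2660]);


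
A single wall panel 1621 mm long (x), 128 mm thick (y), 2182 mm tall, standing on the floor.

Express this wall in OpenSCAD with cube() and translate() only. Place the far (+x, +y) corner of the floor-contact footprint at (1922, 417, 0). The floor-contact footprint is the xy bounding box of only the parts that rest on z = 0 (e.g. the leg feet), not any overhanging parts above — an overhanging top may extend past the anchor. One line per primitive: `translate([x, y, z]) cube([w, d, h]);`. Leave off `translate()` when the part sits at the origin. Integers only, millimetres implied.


translate([301, 289, 0]) cube([1621, 128, 2182]);


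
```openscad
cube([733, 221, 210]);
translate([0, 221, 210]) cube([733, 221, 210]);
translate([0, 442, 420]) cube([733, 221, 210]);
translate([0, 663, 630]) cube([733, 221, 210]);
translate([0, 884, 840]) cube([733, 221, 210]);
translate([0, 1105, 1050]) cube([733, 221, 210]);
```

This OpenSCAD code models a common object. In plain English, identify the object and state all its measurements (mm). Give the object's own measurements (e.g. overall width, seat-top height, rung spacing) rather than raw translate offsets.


A straight staircase of 6 solid steps. Each step is 733 mm wide (x), 221 mm deep (y, the going) and 210 mm tall (the rise). The first step rests on the floor; each subsequent step sits one going further in +y and one rise higher in +z, directly behind and above the previous step with no overlap.


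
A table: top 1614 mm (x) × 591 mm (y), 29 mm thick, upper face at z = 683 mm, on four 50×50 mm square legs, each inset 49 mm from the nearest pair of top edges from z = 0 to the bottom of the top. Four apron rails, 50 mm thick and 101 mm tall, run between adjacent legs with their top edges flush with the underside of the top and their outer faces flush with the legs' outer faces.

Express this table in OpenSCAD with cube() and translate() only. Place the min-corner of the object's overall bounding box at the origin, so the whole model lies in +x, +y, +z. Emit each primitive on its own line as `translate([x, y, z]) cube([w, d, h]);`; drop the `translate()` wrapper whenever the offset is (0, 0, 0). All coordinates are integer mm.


translate([0, 0, 654]) cube([1614, 591, 29]);
translate([49, 49, 0]) cube([50, 50, 654]);
translate([1515, 49, 0]) cube([50, 50, 654]);
translate([49, 492, 0]) cube([50, 50, 654]);
translate([1515, 492, 0]) cube([50, 50, 654]);
translate([99, 49, 553]) cube([1416, 50, 101]);
translate([99, 492, 553]) cube([1416, 50, 101]);
translate([49, 99, 553]) cube([50, 393, 101]);
translate([1515, 99, 553]) cube([50, 393, 101]);


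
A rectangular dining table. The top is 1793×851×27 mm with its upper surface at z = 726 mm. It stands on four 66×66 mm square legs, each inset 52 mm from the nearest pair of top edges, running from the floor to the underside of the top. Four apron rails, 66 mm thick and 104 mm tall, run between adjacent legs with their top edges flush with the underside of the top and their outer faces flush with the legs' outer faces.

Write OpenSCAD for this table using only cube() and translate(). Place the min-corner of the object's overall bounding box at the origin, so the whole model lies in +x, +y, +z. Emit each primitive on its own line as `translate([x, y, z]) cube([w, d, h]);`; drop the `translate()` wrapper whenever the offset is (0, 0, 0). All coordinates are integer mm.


translate([0, 0, 699]) cube([1793, 851, 27]);
translate([52, 52, 0]) cube([66, 66, 699]);
translate([1675, 52, 0]) cube([66, 66, 699]);
translate([52, 733, 0]) cube([66, 66, 699]);
translate([1675, 733, 0]) cube([66, 66, 699]);
translate([118, 52, 595]) cube([1557, 66, 104]);
translate([118, 733, 595]) cube([1557, 66, 104]);
translate([52, 118, 595]) cube([66, 615, 104]);
translate([1675, 118, 595]) cube([66, 615, 104]);


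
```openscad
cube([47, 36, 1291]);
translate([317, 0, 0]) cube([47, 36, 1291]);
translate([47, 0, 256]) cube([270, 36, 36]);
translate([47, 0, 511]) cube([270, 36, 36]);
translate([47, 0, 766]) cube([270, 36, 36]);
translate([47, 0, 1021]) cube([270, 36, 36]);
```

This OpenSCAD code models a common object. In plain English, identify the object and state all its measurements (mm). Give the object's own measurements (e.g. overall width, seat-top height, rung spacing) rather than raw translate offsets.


A straight ladder. Two 47×36 mm vertical rails, 1291 mm tall, stand 364 mm apart (outside-to-outside) with their front faces coplanar on the −y side. 4 rungs, each 36 mm deep and 36 mm tall, span between the inner faces of the rails, front faces flush with the rails. The lowest rung's underside is at z = 256 mm and rungs are spaced 255 mm apart (underside to underside).


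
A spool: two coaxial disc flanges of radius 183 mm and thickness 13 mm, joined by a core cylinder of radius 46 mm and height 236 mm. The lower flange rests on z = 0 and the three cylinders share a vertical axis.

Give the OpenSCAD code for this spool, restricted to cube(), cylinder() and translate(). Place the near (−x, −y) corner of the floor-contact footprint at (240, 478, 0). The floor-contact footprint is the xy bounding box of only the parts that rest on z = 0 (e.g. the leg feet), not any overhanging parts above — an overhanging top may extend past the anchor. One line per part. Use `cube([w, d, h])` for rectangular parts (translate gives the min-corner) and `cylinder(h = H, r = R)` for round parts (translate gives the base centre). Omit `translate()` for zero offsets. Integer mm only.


translate([423, 661, 0]) cylinder(h = 13, r = 183);
translate([423, 661, 13]) cylinder(h = 236, r = 46);
translate([423, 661, 249]) cylinder(h = 13, r = 183);


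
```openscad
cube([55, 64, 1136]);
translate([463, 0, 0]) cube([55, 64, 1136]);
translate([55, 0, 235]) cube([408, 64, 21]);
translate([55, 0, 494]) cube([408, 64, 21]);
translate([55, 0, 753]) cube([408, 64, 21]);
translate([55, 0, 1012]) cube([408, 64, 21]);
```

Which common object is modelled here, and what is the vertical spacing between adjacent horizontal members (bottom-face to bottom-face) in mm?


A ladder. The rung spacing is 259 mm.

Two tall 55×64 posts with 4 short bars between them — a ladder. Adjacent rungs sit at z = 235 and z = 494, so the spacing is 494 − 235 = 259 mm.


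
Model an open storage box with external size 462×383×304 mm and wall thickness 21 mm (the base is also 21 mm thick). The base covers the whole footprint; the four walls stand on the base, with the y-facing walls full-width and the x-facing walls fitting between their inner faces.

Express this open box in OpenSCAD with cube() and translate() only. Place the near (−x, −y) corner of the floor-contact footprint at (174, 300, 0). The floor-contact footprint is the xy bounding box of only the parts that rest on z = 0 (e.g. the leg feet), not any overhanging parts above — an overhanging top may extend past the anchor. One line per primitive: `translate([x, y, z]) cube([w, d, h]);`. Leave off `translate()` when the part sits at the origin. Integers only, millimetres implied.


translate([174, 300, 0]) cube([462, 383, 21]);
translate([174, 300, 21]) cube([462, 21, 283]);
translate([174, 662, 21]) cube([462, 21, 283]);
translate([174, 321, 21]) cube([21, 341, 283]);
translate([615, 321, 21]) cube([21, 341, 283]);


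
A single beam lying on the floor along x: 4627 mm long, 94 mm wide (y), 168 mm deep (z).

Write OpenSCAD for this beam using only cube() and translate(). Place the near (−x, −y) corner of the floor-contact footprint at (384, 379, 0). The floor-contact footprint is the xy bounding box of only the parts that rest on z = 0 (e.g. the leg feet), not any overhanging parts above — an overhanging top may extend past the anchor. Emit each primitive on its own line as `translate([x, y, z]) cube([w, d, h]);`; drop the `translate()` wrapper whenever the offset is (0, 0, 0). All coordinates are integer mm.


translate([384, 379, 0]) cube([4627, 94, 168]);


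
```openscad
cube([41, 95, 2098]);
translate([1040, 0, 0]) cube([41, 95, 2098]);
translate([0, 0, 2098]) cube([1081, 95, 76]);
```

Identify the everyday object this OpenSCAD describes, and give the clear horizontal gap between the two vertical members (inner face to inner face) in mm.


A door frame. The clear opening width is 999 mm.

Two 2098 mm tall posts with a header on top — a door frame. The left jamb is 41 mm wide at x = 0; the right jamb starts at x = 1040. The clear opening is 1040 − 41 = 999 mm.


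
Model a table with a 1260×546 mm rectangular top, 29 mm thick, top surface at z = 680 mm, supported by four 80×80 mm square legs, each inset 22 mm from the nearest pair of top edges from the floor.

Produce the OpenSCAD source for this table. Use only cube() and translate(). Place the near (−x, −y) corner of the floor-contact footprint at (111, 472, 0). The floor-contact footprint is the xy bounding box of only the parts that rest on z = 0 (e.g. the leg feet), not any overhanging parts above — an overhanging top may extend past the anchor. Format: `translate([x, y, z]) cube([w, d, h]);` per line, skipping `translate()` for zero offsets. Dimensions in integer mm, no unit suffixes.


translate([89, 450, 651]) cube([1260, 546, 29]);
translate([111, 472, 0]) cube([80, 80, 651]);
translate([1247, 472, 0]) cube([80, 80, 651]);
translate([111, 894, 0]) cube([80, 80, 651]);
translate([1247, 894, 0]) cube([80, 80, 651]);


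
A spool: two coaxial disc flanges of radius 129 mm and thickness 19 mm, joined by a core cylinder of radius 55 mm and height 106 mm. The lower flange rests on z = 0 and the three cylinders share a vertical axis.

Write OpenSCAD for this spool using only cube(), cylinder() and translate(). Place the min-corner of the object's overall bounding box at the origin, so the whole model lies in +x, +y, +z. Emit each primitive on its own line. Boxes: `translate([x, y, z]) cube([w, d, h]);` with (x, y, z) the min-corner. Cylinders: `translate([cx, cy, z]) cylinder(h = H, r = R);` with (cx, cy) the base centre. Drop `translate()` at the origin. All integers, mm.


translate([129, 129, 0]) cylinder(h = 19, r = 129);
translate([129, 129, 19]) cylinder(h = 106, r = 55);
translate([129, 129, 125]) cylinder(h = 19, r = 129);


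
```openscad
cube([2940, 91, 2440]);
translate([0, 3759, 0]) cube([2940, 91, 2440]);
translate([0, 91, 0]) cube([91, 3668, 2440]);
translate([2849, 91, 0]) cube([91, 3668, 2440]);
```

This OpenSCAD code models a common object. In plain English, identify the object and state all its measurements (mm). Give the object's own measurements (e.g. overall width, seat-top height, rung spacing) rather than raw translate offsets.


The wall frame of a small rectangular building: four walls, each 2440 mm tall and 91 mm thick, enclosing a footprint 2940 mm (x) by 3850 mm (y) outside-to-outside, with no floor or roof. The front and back walls (the −y and +y sides) span the full width; the two side walls fit between them.


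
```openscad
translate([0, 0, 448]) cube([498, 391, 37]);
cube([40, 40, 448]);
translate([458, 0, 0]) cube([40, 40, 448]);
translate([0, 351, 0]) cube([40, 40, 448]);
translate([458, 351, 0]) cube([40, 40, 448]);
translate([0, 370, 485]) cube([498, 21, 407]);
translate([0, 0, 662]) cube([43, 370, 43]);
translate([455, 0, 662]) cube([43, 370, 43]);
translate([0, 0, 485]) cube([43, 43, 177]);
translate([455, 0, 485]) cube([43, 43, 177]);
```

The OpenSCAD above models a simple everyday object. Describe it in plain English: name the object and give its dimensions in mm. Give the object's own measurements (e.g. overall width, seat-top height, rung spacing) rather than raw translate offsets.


A chair. The seat is a 498×391×37 mm slab with its top at z = 485 mm, on four 40×40 mm corner legs (flush with the seat edges, standing on z = 0). A flat backrest 21 mm thick, 407 mm tall, spans the full seat width and rises from the seat top along its +y edge, rear face flush with the rear of the seat. Two armrests of 43×43 mm section run along each side from the seat's front edge to the front of the backrest, top faces 220 mm above the seat top and outer faces flush with the seat's x-edges; a 43×43 mm post under the front of each armrest stands on the seat at the front corner.


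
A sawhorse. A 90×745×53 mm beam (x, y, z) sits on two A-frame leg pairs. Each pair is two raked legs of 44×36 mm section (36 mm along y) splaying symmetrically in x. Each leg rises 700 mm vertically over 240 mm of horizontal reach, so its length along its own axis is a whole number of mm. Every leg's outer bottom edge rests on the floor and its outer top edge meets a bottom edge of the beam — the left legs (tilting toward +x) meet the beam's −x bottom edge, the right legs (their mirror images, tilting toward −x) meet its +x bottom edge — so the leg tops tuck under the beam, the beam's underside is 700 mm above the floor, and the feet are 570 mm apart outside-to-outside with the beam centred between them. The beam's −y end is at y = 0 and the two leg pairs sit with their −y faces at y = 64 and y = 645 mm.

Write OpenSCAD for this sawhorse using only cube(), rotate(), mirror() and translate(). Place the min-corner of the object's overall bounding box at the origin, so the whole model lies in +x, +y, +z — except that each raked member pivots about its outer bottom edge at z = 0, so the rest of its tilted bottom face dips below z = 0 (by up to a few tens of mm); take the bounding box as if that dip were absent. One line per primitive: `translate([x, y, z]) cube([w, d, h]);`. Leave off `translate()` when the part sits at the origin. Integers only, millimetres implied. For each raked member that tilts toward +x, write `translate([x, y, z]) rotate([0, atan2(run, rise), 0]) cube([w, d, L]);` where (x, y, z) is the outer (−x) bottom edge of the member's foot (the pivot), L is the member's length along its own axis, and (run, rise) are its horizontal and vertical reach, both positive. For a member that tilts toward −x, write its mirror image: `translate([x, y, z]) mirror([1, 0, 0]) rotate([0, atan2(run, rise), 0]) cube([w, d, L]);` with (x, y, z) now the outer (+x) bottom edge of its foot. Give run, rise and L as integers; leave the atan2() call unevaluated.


translate([240, 0, 700]) cube([90, 745, 53]);
translate([0, 64, 0]) rotate([0, atan2(240, 700), 0]) cube([44, 36, 740]);
translate([570, 64, 0]) mirror([1, 0, 0]) rotate([0, atan2(240, 700), 0]) cube([44, 36, 740]);
translate([0, 645, 0]) rotate([0, atan2(240, 700), 0]) cube([44, 36, 740]);
translate([570, 645, 0]) mirror([1, 0, 0]) rotate([0, atan2(240, 700), 0]) cube([44, 36, 740]);


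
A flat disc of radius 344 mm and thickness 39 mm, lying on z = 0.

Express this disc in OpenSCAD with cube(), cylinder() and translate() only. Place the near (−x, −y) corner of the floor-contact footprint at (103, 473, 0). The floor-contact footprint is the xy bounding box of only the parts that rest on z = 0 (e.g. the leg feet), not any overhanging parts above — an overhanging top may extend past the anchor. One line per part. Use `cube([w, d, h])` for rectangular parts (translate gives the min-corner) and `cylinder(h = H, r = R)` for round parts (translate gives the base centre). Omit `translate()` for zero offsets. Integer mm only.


translate([447, 817, 0]) cylinder(h = 39, r = 344);


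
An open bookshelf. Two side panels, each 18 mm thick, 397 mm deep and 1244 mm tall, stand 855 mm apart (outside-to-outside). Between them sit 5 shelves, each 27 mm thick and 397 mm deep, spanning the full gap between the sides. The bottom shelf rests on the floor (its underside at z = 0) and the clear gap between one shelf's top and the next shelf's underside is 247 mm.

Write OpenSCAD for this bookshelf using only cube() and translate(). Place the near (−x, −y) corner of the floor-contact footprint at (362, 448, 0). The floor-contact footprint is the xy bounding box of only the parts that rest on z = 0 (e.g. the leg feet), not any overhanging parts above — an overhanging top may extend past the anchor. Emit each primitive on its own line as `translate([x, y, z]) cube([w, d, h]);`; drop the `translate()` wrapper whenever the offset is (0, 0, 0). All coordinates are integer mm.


translate([362, 448, 0]) cube([18, 397, 1244]);
translate([1199, 448, 0]) cube([18, 397, 1244]);
translate([380, 448, 0]) cube([819, 397, 27]);
translate([380, 448, 274]) cube([819, 397, 27]);
translate([380, 448, 548]) cube([819, 397, 27]);
translate([380, 448, 822]) cube([819, 397, 27]);
translate([380, 448, 1096]) cube([819, 397, 27]);


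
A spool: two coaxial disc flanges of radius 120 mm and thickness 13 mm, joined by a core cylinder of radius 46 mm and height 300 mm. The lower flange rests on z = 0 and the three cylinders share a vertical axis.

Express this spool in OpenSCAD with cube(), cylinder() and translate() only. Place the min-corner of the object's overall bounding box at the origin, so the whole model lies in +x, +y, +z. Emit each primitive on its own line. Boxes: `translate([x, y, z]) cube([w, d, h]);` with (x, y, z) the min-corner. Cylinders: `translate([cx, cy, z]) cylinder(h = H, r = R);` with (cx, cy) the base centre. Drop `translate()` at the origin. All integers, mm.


translate([120, 120, 0]) cylinder(h = 13, r = 120);
translate([120, 120, 13]) cylinder(h = 300, r = 46);
translate([120, 120, 313]) cylinder(h = 13, r = 120);


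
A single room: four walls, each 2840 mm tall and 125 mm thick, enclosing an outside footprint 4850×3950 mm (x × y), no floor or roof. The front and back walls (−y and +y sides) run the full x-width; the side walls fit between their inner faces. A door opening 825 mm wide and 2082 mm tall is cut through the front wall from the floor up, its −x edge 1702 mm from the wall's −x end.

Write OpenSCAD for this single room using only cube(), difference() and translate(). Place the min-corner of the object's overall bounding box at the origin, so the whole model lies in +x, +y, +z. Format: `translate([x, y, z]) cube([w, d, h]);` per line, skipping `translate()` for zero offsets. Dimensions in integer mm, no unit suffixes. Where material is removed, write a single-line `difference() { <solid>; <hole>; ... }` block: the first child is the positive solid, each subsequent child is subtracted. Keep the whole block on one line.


difference() { cube([4850, 125, 2840]); translate([1702, 0, 0]) cube([825, 125, 2082]); }
translate([0, 3825, 0]) cube([4850, 125, 2840]);
translate([0, 125, 0]) cube([125, 3700, 2840]);
translate([4725, 125, 0]) cube([125, 3700, 2840]);
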